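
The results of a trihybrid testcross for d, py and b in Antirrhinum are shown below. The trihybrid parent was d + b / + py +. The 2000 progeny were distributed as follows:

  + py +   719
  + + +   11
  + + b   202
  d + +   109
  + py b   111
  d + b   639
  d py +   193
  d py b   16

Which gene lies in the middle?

py

The two rarest classes, d py b and + + +, are the double crossovers. Comparing them with the parentals, only the py allele has switched, so py is the middle locus and the order is d – py – b.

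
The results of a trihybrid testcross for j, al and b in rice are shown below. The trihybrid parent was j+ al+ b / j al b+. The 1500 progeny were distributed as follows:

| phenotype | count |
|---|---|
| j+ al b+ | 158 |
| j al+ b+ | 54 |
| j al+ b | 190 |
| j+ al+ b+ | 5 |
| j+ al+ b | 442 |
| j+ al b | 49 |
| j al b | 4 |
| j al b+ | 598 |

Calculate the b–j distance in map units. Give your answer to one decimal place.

23.8 map units

The two rarest classes, j+ al+ b+ and j al b, are the double crossovers. Comparing them with the parentals, only the b allele has switched, so b is the middle locus and the order is al – b – j.
Crossovers in the b–j interval produce the single-crossover classes j al+ b and j+ al b+ (190 + 158 = 348) plus the double crossovers (9).
RF(b–j) = (348 + 9) / 1500 = 357/1500 = 0.2380 → 23.8 map units.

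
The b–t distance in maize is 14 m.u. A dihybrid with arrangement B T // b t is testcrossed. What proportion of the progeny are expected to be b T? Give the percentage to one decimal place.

A map distance of 14 m.u. corresponds to a recombination frequency of 0.140.
The F1 is B T / b t, so b T is a recombinant gamete class with expected frequency r/2 = 0.140/2 = 0.0700.
That is 0.0700 = 7.0% of the progeny.

7.0%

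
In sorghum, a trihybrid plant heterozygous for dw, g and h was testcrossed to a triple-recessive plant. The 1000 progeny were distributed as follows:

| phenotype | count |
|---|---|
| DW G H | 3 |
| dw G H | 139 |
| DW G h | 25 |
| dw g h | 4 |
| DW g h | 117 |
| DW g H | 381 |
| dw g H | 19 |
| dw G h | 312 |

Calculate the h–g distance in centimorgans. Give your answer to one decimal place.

26.3 centimorgans

The two most frequent reciprocal classes, dw G h and DW g H, are the parental types, so the F1 was dw G h / DW g H.
The two rarest classes, dw g h and DW G H, are the double crossovers. Comparing them with the parentals, only the g allele has switched, so g is the middle locus and the order is dw – g – h.
Crossovers in the g–h interval produce the single-crossover classes dw G H and DW g h (139 + 117 = 256) plus the double crossovers (7).
RF(g–h) = (256 + 7) / 1000 = 263/1000 = 0.2630 → 26.3 centimorgans.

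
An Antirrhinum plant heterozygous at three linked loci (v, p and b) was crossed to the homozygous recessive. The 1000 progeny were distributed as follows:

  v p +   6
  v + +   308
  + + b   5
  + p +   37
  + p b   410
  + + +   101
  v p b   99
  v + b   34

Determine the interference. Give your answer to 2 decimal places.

0.36

The two most frequent reciprocal classes, v + + and + p b, are the parental types, so the F1 was v + + / + p b.
The two rarest classes, v p + and + + b, are the double crossovers. Comparing them with the parentals, only the p allele has switched, so p is the middle locus and the order is v – p – b.
v–p: (200 + 11)/1000 = 0.2110; p–b: (71 + 11)/1000 = 0.0820.
Expected DCO frequency = 0.2110 × 0.0820 ≈ 0.01730; observed = 11/1000 ≈ 0.01100.
Coefficient of coincidence = 0.01100/0.01730 ≈ 0.64; interference = 1 − 0.64 = 0.36.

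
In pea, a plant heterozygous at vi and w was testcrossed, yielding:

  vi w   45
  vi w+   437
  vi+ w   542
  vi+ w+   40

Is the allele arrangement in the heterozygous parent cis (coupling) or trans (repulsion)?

trans

The two most frequent classes are vi+ w (542) and vi w+ (437); these are the parental (non-recombinant) types.
So the F1 carried vi+ w on one chromosome and vi w+ on the other — the recessive alleles are on opposite chromosomes (trans / repulsion).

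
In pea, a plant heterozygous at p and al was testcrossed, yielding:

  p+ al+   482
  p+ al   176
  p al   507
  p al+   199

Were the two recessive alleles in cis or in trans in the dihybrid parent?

The two most frequent classes are p+ al+ (482) and p al (507); these are the parental (non-recombinant) types.
So the F1 carried p+ al+ on one chromosome and p al on the other — the recessive alleles are on the same chromosome (cis / coupling).

cis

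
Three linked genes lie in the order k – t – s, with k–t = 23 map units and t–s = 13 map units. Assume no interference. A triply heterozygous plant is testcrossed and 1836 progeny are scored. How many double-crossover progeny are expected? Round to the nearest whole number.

Map distances give recombination frequencies of 0.230 and 0.130 for the two intervals.
With no interference, expected double-crossover frequency = 0.230 × 0.130 = 0.02990.
Expected number = 0.02990 × 1836 = 54.90 ≈ 55.

55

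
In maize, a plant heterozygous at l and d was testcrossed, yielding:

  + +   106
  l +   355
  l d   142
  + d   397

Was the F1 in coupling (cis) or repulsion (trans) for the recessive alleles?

The two most frequent classes are + d (397) and l + (355); these are the parental (non-recombinant) types.
So the F1 carried + d on one chromosome and l + on the other — the recessive alleles are on opposite chromosomes (trans / repulsion).

trans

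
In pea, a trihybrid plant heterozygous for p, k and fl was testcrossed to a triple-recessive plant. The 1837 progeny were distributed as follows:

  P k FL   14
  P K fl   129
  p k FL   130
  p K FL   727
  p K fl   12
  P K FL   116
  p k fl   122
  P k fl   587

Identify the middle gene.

fl

The two most frequent reciprocal classes, P k fl and p K FL, are the parental types, so the F1 was P k fl / p K FL.
The two rarest classes, P k FL and p K fl, are the double crossovers. Comparing them with the parentals, only the fl allele has switched, so fl is the middle locus and the order is k – fl – p.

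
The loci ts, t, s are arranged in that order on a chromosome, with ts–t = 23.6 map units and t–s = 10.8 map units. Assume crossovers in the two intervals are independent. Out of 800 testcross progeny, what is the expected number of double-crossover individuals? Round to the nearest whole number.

Map distances give recombination frequencies of 0.236 and 0.108 for the two intervals.
With no interference, expected double-crossover frequency = 0.236 × 0.108 = 0.02549.
Expected number = 0.02549 × 800 = 20.39 ≈ 20.

20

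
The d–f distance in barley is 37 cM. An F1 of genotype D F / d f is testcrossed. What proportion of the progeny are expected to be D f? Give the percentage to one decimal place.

18.5%

A map distance of 37 cM corresponds to a recombination frequency of 0.370.
The F1 is D F / d f, so D f is a recombinant gamete class with expected frequency r/2 = 0.370/2 = 0.1850.
That is 0.1850 = 18.5% of the progeny.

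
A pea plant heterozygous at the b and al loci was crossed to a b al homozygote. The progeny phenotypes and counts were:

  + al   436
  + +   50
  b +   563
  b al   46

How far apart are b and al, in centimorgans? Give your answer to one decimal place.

The two most frequent classes, + al (436) and b + (563), are the parental types, so the F1 was + al / b +.
The recombinant classes are + + and b al: 50 + 46 = 96.
Recombination frequency = 96/1095 = 0.0877 ≈ 8.8%, i.e. 8.8 centimorgans.

8.8 centimorgans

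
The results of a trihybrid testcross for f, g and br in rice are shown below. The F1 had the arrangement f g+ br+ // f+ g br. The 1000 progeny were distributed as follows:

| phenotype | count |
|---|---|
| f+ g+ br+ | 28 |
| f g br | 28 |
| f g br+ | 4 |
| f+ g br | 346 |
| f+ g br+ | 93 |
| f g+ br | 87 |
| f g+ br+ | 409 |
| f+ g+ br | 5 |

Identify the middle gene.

g

The two rarest classes, f g br+ and f+ g+ br, are the double crossovers. Comparing them with the parentals, only the g allele has switched, so g is the middle locus and the order is f – g – br.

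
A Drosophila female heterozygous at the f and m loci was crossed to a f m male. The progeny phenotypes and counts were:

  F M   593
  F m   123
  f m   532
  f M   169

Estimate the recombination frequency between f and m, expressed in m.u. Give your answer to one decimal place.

20.6 m.u.

The two most frequent classes, F M (593) and f m (532), are the parental types, so the F1 was F M / f m.
The recombinant classes are F m and f M: 123 + 169 = 292.
Recombination frequency = 292/1417 = 0.2061 ≈ 20.6%, i.e. 20.6 m.u.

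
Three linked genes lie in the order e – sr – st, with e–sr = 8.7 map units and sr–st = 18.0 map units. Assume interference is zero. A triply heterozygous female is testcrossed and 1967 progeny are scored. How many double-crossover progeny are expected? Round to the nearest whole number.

31

Map distances give recombination frequencies of 0.087 and 0.180 for the two intervals.
With no interference, expected double-crossover frequency = 0.087 × 0.180 = 0.01566.
Expected number = 0.01566 × 1967 = 30.80 ≈ 31.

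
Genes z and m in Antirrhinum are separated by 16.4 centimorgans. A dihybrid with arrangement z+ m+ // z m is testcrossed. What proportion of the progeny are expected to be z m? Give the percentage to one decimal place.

41.8%

A map distance of 16.4 centimorgans corresponds to a recombination frequency of 0.164.
The F1 is z+ m+ / z m, so z m is a parental gamete class with expected frequency (1 − r)/2 = 0.836/2 = 0.4180.
That is 0.4180 = 41.8% of the progeny.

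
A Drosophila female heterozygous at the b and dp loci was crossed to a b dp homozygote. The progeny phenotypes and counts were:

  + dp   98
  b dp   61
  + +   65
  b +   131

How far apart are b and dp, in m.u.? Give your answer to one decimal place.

The two most frequent classes, + dp (98) and b + (131), are the parental types, so the F1 was + dp / b +.
The recombinant classes are + + and b dp: 65 + 61 = 126.
Recombination frequency = 126/355 = 0.3549 ≈ 35.5%, i.e. 35.5 m.u.

35.5 m.u.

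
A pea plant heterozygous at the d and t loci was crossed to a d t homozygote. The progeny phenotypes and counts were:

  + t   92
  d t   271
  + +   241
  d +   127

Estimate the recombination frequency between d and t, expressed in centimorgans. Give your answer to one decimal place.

The two most frequent classes, + + (241) and d t (271), are the parental types, so the F1 was + + / d t.
The recombinant classes are + t and d +: 92 + 127 = 219.
Recombination frequency = 219/731 = 0.2996 ≈ 30.0%, i.e. 30.0 centimorgans.

30.0 centimorgans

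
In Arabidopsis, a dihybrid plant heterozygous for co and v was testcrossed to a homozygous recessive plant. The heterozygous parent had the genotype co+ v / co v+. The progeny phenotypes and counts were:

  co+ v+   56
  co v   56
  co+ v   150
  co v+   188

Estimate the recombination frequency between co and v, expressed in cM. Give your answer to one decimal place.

The recombinant classes are co+ v+ and co v: 56 + 56 = 112.
Recombination frequency = 112/450 = 0.2489 ≈ 24.9%, i.e. 24.9 cM.

24.9 cM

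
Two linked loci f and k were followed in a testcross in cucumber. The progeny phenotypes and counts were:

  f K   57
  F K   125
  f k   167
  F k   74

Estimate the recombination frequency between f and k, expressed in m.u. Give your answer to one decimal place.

The two most frequent classes, F K (125) and f k (167), are the parental types, so the F1 was F K / f k.
The recombinant classes are F k and f K: 74 + 57 = 131.
Recombination frequency = 131/423 = 0.3097 ≈ 31.0%, i.e. 31.0 m.u.

31.0 m.u.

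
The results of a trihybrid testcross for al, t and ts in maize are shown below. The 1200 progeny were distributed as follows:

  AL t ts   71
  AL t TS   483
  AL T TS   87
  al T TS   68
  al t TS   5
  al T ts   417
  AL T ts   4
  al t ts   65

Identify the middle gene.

al

The two most frequent reciprocal classes, al T ts and AL t TS, are the parental types, so the F1 was al T ts / AL t TS.
The two rarest classes, AL T ts and al t TS, are the double crossovers. Comparing them with the parentals, only the al allele has switched, so al is the middle locus and the order is ts – al – t.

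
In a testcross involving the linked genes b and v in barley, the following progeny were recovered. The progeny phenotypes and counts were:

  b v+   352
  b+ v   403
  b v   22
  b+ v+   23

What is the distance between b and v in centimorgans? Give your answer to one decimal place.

5.6 centimorgans

The two most frequent classes, b+ v (403) and b v+ (352), are the parental types, so the F1 was b+ v / b v+.
The recombinant classes are b+ v+ and b v: 23 + 22 = 45.
Recombination frequency = 45/800 = 0.0563 ≈ 5.6%, i.e. 5.6 centimorgans.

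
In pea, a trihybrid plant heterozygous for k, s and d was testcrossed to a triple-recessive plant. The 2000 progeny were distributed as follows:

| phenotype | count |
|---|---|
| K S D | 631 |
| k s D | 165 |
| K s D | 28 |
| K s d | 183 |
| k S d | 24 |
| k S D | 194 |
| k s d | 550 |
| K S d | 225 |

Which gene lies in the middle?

The two most frequent reciprocal classes, k s d and K S D, are the parental types, so the F1 was k s d / K S D.
The two rarest classes, k S d and K s D, are the double crossovers. Comparing them with the parentals, only the s allele has switched, so s is the middle locus and the order is d – s – k.

s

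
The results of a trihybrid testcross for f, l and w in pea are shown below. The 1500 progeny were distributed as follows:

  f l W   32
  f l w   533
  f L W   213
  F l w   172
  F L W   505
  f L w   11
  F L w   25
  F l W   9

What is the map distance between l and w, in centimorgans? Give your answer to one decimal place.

The two most frequent reciprocal classes, F L W and f l w, are the parental types, so the F1 was F L W / f l w.
The two rarest classes, F l W and f L w, are the double crossovers. Comparing them with the parentals, only the l allele has switched, so l is the middle locus and the order is w – l – f.
Crossovers in the w–l interval produce the single-crossover classes F L w and f l W (25 + 32 = 57) plus the double crossovers (20).
RF(w–l) = (57 + 20) / 1500 = 77/1500 = 0.0513 → 5.1 centimorgans.

5.1 centimorgans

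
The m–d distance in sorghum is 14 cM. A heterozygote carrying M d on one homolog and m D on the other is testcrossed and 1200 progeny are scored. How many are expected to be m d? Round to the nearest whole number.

A map distance of 14 cM corresponds to a recombination frequency of 0.140.
The F1 is M d / m D, so m d is a recombinant gamete class with expected frequency r/2 = 0.140/2 = 0.0700.
Expected number = 0.0700 × 1200 = 84.00 ≈ 84.

84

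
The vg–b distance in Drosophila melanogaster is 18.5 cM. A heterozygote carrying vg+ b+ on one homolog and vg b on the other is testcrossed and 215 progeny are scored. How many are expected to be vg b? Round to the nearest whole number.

88

A map distance of 18.5 cM corresponds to a recombination frequency of 0.185.
The F1 is vg+ b+ / vg b, so vg b is a parental gamete class with expected frequency (1 − r)/2 = 0.815/2 = 0.4075.
Expected number = 0.4075 × 215 = 87.61 ≈ 88.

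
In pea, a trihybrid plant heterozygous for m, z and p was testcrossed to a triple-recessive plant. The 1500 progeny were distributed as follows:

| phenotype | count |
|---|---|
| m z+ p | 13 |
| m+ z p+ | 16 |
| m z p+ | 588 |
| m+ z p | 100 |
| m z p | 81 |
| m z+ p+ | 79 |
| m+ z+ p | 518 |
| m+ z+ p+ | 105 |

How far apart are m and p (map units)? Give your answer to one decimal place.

The two most frequent reciprocal classes, m z p+ and m+ z+ p, are the parental types, so the F1 was m z p+ / m+ z+ p.
The two rarest classes, m+ z p+ and m z+ p, are the double crossovers. Comparing them with the parentals, only the m allele has switched, so m is the middle locus and the order is z – m – p.
Crossovers in the m–p interval produce the single-crossover classes m z p and m+ z+ p+ (81 + 105 = 186) plus the double crossovers (29).
RF(m–p) = (186 + 29) / 1500 = 215/1500 = 0.1433 → 14.3 map units.

14.3 map units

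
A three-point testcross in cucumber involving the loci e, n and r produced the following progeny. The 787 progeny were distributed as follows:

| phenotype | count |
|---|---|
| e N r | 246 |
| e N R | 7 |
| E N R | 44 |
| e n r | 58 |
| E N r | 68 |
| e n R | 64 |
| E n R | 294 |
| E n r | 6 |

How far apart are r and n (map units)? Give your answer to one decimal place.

The two most frequent reciprocal classes, E n R and e N r, are the parental types, so the F1 was E n R / e N r.
The two rarest classes, E n r and e N R, are the double crossovers. Comparing them with the parentals, only the r allele has switched, so r is the middle locus and the order is n – r – e.
Crossovers in the n–r interval produce the single-crossover classes E N R and e n r (44 + 58 = 102) plus the double crossovers (13).
RF(n–r) = (102 + 13) / 787 = 115/787 = 0.1461 → 14.6 map units.

14.6 map units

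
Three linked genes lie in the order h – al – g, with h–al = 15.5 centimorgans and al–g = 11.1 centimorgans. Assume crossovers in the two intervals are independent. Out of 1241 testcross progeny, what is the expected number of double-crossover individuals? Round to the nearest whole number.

Map distances give recombination frequencies of 0.155 and 0.111 for the two intervals.
With no interference, expected double-crossover frequency = 0.155 × 0.111 = 0.01721.
Expected number = 0.01721 × 1241 = 21.35 ≈ 21.

21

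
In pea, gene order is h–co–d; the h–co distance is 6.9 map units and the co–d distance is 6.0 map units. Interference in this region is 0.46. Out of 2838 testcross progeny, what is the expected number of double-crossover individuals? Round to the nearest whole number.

Map distances give recombination frequencies of 0.069 and 0.060 for the two intervals.
With interference 0.46 (so coincidence = 0.54), expected double-crossover frequency = 0.069 × 0.060 × 0.54 = 0.00224.
Expected number = 0.00224 × 2838 = 6.34 ≈ 6.

6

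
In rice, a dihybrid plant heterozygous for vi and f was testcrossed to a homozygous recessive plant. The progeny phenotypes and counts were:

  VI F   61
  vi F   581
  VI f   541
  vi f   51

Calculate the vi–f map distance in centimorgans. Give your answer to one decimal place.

The two most frequent classes, VI f (541) and vi F (581), are the parental types, so the F1 was VI f / vi F.
The recombinant classes are VI F and vi f: 61 + 51 = 112.
Recombination frequency = 112/1234 = 0.0908 ≈ 9.1%, i.e. 9.1 centimorgans.

9.1 centimorgans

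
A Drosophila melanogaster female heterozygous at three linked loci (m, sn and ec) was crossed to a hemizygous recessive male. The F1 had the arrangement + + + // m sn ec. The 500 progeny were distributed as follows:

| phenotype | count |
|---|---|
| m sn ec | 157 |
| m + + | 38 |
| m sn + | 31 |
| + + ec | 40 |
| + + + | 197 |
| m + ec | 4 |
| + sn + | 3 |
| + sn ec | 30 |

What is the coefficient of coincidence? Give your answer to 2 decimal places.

The two rarest classes, + sn + and m + ec, are the double crossovers. Comparing them with the parentals, only the sn allele has switched, so sn is the middle locus and the order is ec – sn – m.
ec–sn: (71 + 7)/500 = 0.1560; sn–m: (68 + 7)/500 = 0.1500.
Expected DCO frequency = 0.1560 × 0.1500 ≈ 0.02340; observed = 7/500 ≈ 0.01400.
Coefficient of coincidence = 0.01400/0.02340 ≈ 0.60.

0.60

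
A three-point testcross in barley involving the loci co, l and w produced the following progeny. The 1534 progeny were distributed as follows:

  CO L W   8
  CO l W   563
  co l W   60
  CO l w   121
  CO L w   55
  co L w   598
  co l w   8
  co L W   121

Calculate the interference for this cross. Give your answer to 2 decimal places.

The two most frequent reciprocal classes, co L w and CO l W, are the parental types, so the F1 was co L w / CO l W.
The two rarest classes, co l w and CO L W, are the double crossovers. Comparing them with the parentals, only the l allele has switched, so l is the middle locus and the order is w – l – co.
w–l: (242 + 16)/1534 = 0.1682; l–co: (115 + 16)/1534 = 0.0854.
Expected DCO frequency = 0.1682 × 0.0854 ≈ 0.01436; observed = 16/1534 ≈ 0.01043.
Coefficient of coincidence = 0.01043/0.01436 ≈ 0.73; interference = 1 − 0.73 = 0.27.

0.27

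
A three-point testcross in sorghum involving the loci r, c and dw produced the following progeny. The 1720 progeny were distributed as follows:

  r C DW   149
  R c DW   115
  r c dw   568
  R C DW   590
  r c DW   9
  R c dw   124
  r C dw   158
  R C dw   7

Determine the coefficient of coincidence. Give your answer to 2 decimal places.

0.33

The two most frequent reciprocal classes, R C DW and r c dw, are the parental types, so the F1 was R C DW / r c dw.
The two rarest classes, R C dw and r c DW, are the double crossovers. Comparing them with the parentals, only the dw allele has switched, so dw is the middle locus and the order is c – dw – r.
c–dw: (273 + 16)/1720 = 0.1680; dw–r: (273 + 16)/1720 = 0.1680.
Expected DCO frequency = 0.1680 × 0.1680 ≈ 0.02822; observed = 16/1720 ≈ 0.00930.
Coefficient of coincidence = 0.00930/0.02822 ≈ 0.33.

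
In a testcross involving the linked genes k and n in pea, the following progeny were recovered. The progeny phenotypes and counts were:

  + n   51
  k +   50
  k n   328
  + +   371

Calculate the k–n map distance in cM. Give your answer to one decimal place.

12.6 cM

The two most frequent classes, + + (371) and k n (328), are the parental types, so the F1 was + + / k n.
The recombinant classes are + n and k +: 51 + 50 = 101.
Recombination frequency = 101/800 = 0.1263 ≈ 12.6%, i.e. 12.6 cM.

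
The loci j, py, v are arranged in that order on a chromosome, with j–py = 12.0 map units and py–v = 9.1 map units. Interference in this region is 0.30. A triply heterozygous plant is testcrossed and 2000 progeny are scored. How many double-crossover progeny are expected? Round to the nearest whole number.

Map distances give recombination frequencies of 0.120 and 0.091 for the two intervals.
With interference 0.30 (so coincidence = 0.70), expected double-crossover frequency = 0.120 × 0.091 × 0.70 = 0.00764.
Expected number = 0.00764 × 2000 = 15.29 ≈ 15.

15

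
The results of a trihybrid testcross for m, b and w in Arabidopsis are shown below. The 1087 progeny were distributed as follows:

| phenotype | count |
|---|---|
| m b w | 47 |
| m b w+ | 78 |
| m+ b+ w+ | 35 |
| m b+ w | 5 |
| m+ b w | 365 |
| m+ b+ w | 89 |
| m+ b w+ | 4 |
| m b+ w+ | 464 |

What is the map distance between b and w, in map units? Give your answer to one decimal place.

16.2 map units

The two most frequent reciprocal classes, m b+ w+ and m+ b w, are the parental types, so the F1 was m b+ w+ / m+ b w.
The two rarest classes, m b+ w and m+ b w+, are the double crossovers. Comparing them with the parentals, only the w allele has switched, so w is the middle locus and the order is b – w – m.
Crossovers in the b–w interval produce the single-crossover classes m b w+ and m+ b+ w (78 + 89 = 167) plus the double crossovers (9).
RF(b–w) = (167 + 9) / 1087 = 176/1087 = 0.1619 → 16.2 map units.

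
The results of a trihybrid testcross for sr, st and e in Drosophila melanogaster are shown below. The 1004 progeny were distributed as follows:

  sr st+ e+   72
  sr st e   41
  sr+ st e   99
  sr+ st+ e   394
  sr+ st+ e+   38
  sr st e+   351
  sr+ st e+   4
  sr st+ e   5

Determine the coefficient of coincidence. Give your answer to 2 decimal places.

The two most frequent reciprocal classes, sr st e+ and sr+ st+ e, are the parental types, so the F1 was sr st e+ / sr+ st+ e.
The two rarest classes, sr+ st e+ and sr st+ e, are the double crossovers. Comparing them with the parentals, only the sr allele has switched, so sr is the middle locus and the order is e – sr – st.
e–sr: (79 + 9)/1004 = 0.0876; sr–st: (171 + 9)/1004 = 0.1793.
Expected DCO frequency = 0.0876 × 0.1793 ≈ 0.01571; observed = 9/1004 ≈ 0.00896.
Coefficient of coincidence = 0.00896/0.01571 ≈ 0.57.

0.57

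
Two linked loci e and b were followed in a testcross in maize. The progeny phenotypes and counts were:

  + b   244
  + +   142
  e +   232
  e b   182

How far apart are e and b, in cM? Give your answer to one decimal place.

40.5 cM

The two most frequent classes, + b (244) and e + (232), are the parental types, so the F1 was + b / e +.
The recombinant classes are + + and e b: 142 + 182 = 324.
Recombination frequency = 324/800 = 0.4050 ≈ 40.5%, i.e. 40.5 cM.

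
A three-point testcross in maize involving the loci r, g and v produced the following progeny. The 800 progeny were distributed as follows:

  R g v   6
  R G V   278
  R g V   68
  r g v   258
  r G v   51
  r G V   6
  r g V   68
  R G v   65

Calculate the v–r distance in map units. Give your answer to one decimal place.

18.1 map units

The two most frequent reciprocal classes, R G V and r g v, are the parental types, so the F1 was R G V / r g v.
The two rarest classes, r G V and R g v, are the double crossovers. Comparing them with the parentals, only the r allele has switched, so r is the middle locus and the order is v – r – g.
Crossovers in the v–r interval produce the single-crossover classes R G v and r g V (65 + 68 = 133) plus the double crossovers (12).
RF(v–r) = (133 + 12) / 800 = 145/800 = 0.1812 → 18.1 map units.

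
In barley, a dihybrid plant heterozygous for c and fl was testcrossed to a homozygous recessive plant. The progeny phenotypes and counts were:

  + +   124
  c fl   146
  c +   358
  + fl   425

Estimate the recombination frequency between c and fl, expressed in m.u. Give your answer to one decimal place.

25.6 m.u.

The two most frequent classes, + fl (425) and c + (358), are the parental types, so the F1 was + fl / c +.
The recombinant classes are + + and c fl: 124 + 146 = 270.
Recombination frequency = 270/1053 = 0.2564 ≈ 25.6%, i.e. 25.6 m.u.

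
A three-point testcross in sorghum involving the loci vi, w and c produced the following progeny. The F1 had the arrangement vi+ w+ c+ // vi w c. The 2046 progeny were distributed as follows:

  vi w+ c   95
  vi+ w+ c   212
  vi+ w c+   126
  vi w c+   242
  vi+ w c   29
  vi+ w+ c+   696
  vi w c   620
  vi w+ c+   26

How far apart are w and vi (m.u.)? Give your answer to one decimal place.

13.5 m.u.

The two rarest classes, vi w+ c+ and vi+ w c, are the double crossovers. Comparing them with the parentals, only the vi allele has switched, so vi is the middle locus and the order is c – vi – w.
Crossovers in the vi–w interval produce the single-crossover classes vi+ w c+ and vi w+ c (126 + 95 = 221) plus the double crossovers (55).
RF(vi–w) = (221 + 55) / 2046 = 276/2046 = 0.1349 → 13.5 m.u.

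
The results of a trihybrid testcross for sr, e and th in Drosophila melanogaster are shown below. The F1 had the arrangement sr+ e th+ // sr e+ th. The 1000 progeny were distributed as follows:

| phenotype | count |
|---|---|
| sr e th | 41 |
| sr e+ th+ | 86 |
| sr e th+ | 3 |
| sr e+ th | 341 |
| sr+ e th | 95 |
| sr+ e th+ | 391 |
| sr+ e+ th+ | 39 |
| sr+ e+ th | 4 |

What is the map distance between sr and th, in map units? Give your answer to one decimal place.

18.8 map units

The two rarest classes, sr e th+ and sr+ e+ th, are the double crossovers. Comparing them with the parentals, only the sr allele has switched, so sr is the middle locus and the order is th – sr – e.
Crossovers in the th–sr interval produce the single-crossover classes sr+ e th and sr e+ th+ (95 + 86 = 181) plus the double crossovers (7).
RF(th–sr) = (181 + 7) / 1000 = 188/1000 = 0.1880 → 18.8 map units.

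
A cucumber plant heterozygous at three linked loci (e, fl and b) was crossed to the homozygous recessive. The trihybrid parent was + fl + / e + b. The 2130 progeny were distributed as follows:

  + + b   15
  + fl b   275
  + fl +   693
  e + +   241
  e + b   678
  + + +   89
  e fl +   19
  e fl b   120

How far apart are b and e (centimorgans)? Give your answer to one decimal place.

The two rarest classes, e fl + and + + b, are the double crossovers. Comparing them with the parentals, only the e allele has switched, so e is the middle locus and the order is fl – e – b.
Crossovers in the e–b interval produce the single-crossover classes + fl b and e + + (275 + 241 = 516) plus the double crossovers (34).
RF(e–b) = (516 + 34) / 2130 = 550/2130 = 0.2582 → 25.8 centimorgans.

25.8 centimorgans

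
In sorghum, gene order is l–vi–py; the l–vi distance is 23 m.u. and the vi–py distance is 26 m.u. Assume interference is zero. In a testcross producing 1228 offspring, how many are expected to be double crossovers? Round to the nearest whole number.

Map distances give recombination frequencies of 0.230 and 0.260 for the two intervals.
With no interference, expected double-crossover frequency = 0.230 × 0.260 = 0.05980.
Expected number = 0.05980 × 1228 = 73.43 ≈ 73.

73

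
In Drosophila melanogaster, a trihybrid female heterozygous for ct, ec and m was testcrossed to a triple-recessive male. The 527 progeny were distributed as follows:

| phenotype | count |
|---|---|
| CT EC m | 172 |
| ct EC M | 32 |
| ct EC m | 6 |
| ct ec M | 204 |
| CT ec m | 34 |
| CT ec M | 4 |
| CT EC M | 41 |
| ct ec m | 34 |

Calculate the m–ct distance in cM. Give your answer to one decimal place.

16.1 cM

The two most frequent reciprocal classes, CT EC m and ct ec M, are the parental types, so the F1 was CT EC m / ct ec M.
The two rarest classes, ct EC m and CT ec M, are the double crossovers. Comparing them with the parentals, only the ct allele has switched, so ct is the middle locus and the order is ec – ct – m.
Crossovers in the ct–m interval produce the single-crossover classes CT EC M and ct ec m (41 + 34 = 75) plus the double crossovers (10).
RF(ct–m) = (75 + 10) / 527 = 85/527 = 0.1613 → 16.1 cM.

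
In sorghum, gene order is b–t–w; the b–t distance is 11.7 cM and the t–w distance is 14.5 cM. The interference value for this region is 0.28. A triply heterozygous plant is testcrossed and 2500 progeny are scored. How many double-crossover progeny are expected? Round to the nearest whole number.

31

Map distances give recombination frequencies of 0.117 and 0.145 for the two intervals.
With interference 0.28 (so coincidence = 0.72), expected double-crossover frequency = 0.117 × 0.145 × 0.72 = 0.01221.
Expected number = 0.01221 × 2500 = 30.54 ≈ 31.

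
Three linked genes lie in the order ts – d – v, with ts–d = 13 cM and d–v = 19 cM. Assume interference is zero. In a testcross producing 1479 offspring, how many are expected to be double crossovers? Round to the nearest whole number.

Map distances give recombination frequencies of 0.130 and 0.190 for the two intervals.
With no interference, expected double-crossover frequency = 0.130 × 0.190 = 0.02470.
Expected number = 0.02470 × 1479 = 36.53 ≈ 37.

37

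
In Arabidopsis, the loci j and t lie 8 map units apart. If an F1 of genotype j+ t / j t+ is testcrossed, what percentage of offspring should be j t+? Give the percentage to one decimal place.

A map distance of 8 map units corresponds to a recombination frequency of 0.080.
The F1 is j+ t / j t+, so j t+ is a parental gamete class with expected frequency (1 − r)/2 = 0.920/2 = 0.4600.
That is 0.4600 = 46.0% of the progeny.

46.0%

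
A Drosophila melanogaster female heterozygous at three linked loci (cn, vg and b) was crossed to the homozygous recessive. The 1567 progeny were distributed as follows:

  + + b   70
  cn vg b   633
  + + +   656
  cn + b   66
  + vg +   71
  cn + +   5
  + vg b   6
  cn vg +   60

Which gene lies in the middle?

cn

The two most frequent reciprocal classes, cn vg b and + + +, are the parental types, so the F1 was cn vg b / + + +.
The two rarest classes, + vg b and cn + +, are the double crossovers. Comparing them with the parentals, only the cn allele has switched, so cn is the middle locus and the order is b – cn – vg.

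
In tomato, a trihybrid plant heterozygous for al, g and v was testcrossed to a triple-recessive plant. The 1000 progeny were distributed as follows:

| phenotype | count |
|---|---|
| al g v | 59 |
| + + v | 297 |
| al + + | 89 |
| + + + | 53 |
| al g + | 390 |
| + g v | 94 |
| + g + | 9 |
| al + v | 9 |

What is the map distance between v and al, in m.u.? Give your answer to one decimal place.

13.0 m.u.

The two most frequent reciprocal classes, al g + and + + v, are the parental types, so the F1 was al g + / + + v.
The two rarest classes, + g + and al + v, are the double crossovers. Comparing them with the parentals, only the al allele has switched, so al is the middle locus and the order is g – al – v.
Crossovers in the al–v interval produce the single-crossover classes al g v and + + + (59 + 53 = 112) plus the double crossovers (18).
RF(al–v) = (112 + 18) / 1000 = 130/1000 = 0.1300 → 13.0 m.u.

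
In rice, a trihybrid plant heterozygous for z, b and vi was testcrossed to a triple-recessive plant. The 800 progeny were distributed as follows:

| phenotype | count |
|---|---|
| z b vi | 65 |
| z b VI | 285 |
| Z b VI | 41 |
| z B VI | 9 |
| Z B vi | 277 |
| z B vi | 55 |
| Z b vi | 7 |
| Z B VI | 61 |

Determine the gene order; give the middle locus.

The two most frequent reciprocal classes, z b VI and Z B vi, are the parental types, so the F1 was z b VI / Z B vi.
The two rarest classes, z B VI and Z b vi, are the double crossovers. Comparing them with the parentals, only the b allele has switched, so b is the middle locus and the order is z – b – vi.

b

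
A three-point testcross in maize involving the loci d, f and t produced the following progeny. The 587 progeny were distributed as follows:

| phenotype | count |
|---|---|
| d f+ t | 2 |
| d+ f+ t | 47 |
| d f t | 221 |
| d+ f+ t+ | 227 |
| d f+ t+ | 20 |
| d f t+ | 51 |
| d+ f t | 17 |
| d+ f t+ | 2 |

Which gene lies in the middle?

The two most frequent reciprocal classes, d f t and d+ f+ t+, are the parental types, so the F1 was d f t / d+ f+ t+.
The two rarest classes, d f+ t and d+ f t+, are the double crossovers. Comparing them with the parentals, only the f allele has switched, so f is the middle locus and the order is t – f – d.

f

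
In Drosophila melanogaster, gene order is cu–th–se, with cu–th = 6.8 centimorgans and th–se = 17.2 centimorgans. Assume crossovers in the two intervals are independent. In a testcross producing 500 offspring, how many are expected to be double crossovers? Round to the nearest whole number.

Map distances give recombination frequencies of 0.068 and 0.172 for the two intervals.
With no interference, expected double-crossover frequency = 0.068 × 0.172 = 0.01170.
Expected number = 0.01170 × 500 = 5.85 ≈ 6.

6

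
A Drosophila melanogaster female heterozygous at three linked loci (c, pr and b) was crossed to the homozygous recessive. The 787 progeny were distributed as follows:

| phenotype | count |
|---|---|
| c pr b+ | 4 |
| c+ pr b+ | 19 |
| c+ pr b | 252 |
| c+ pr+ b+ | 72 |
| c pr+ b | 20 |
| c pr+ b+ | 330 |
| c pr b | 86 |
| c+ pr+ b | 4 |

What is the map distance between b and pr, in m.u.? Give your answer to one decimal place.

6.0 m.u.

The two most frequent reciprocal classes, c+ pr b and c pr+ b+, are the parental types, so the F1 was c+ pr b / c pr+ b+.
The two rarest classes, c+ pr+ b and c pr b+, are the double crossovers. Comparing them with the parentals, only the pr allele has switched, so pr is the middle locus and the order is b – pr – c.
Crossovers in the b–pr interval produce the single-crossover classes c+ pr b+ and c pr+ b (19 + 20 = 39) plus the double crossovers (8).
RF(b–pr) = (39 + 8) / 787 = 47/787 = 0.0597 → 6.0 m.u.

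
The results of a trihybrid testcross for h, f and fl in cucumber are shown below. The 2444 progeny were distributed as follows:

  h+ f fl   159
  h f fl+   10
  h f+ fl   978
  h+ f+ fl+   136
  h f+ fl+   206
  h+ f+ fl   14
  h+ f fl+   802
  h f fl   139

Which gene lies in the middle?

h

The two most frequent reciprocal classes, h+ f fl+ and h f+ fl, are the parental types, so the F1 was h+ f fl+ / h f+ fl.
The two rarest classes, h f fl+ and h+ f+ fl, are the double crossovers. Comparing them with the parentals, only the h allele has switched, so h is the middle locus and the order is fl – h – f.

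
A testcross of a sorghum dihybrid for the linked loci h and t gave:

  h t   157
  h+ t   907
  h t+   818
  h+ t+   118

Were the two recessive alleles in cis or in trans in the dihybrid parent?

trans

The two most frequent classes are h+ t (907) and h t+ (818); these are the parental (non-recombinant) types.
So the F1 carried h+ t on one chromosome and h t+ on the other — the recessive alleles are on opposite chromosomes (trans / repulsion).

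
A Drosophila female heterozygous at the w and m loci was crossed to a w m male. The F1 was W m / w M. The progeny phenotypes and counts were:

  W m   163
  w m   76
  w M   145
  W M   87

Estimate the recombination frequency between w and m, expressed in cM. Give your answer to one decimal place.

The recombinant classes are W M and w m: 87 + 76 = 163.
Recombination frequency = 163/471 = 0.3461 ≈ 34.6%, i.e. 34.6 cM.

34.6 cM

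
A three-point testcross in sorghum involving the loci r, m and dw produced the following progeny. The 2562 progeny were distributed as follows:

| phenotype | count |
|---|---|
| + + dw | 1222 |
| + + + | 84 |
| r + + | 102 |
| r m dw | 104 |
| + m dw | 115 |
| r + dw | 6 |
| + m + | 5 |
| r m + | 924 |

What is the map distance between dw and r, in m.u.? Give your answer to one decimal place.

The two most frequent reciprocal classes, r m + and + + dw, are the parental types, so the F1 was r m + / + + dw.
The two rarest classes, + m + and r + dw, are the double crossovers. Comparing them with the parentals, only the r allele has switched, so r is the middle locus and the order is dw – r – m.
Crossovers in the dw–r interval produce the single-crossover classes r m dw and + + + (104 + 84 = 188) plus the double crossovers (11).
RF(dw–r) = (188 + 11) / 2562 = 199/2562 = 0.0777 → 7.8 m.u.

7.8 m.u.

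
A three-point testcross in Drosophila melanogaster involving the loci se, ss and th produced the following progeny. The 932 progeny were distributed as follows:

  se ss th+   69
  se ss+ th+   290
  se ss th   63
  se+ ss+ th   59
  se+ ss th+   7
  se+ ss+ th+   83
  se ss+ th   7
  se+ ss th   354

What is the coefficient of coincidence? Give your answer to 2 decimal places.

0.57

The two most frequent reciprocal classes, se+ ss th and se ss+ th+, are the parental types, so the F1 was se+ ss th / se ss+ th+.
The two rarest classes, se+ ss th+ and se ss+ th, are the double crossovers. Comparing them with the parentals, only the th allele has switched, so th is the middle locus and the order is ss – th – se.
ss–th: (128 + 14)/932 = 0.1524; th–se: (146 + 14)/932 = 0.1717.
Expected DCO frequency = 0.1524 × 0.1717 ≈ 0.02617; observed = 14/932 ≈ 0.01502.
Coefficient of coincidence = 0.01502/0.02617 ≈ 0.57.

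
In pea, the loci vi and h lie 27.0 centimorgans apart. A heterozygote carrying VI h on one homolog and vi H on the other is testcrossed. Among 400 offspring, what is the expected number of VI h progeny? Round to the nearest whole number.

146

A map distance of 27.0 centimorgans corresponds to a recombination frequency of 0.270.
The F1 is VI h / vi H, so VI h is a parental gamete class with expected frequency (1 − r)/2 = 0.730/2 = 0.3650.
Expected number = 0.3650 × 400 = 146.00 ≈ 146.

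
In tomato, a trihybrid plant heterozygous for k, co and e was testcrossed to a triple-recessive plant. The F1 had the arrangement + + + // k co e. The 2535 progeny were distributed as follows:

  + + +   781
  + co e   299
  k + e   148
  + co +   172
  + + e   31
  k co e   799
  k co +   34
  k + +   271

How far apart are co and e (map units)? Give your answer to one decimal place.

15.2 map units

The two rarest classes, + + e and k co +, are the double crossovers. Comparing them with the parentals, only the e allele has switched, so e is the middle locus and the order is k – e – co.
Crossovers in the e–co interval produce the single-crossover classes + co + and k + e (172 + 148 = 320) plus the double crossovers (65).
RF(e–co) = (320 + 65) / 2535 = 385/2535 = 0.1519 → 15.2 map units.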